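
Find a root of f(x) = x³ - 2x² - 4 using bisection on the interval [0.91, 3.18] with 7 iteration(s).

f(x) = x³ - 2x² - 4
Initial interval: [0.91, 3.18]

Iteration 1:
  c_1 = (0.910000 + 3.180000)/2 = 2.045000
  f(c_1) = f(2.045000) = -3.811809
  f(a) × f(c) ≥ 0, new interval: [2.045000, 3.180000]
Iteration 2:
  c_2 = (2.045000 + 3.180000)/2 = 2.612500
  f(c_2) = f(2.612500) = 0.180408
  f(a) × f(c) < 0, new interval: [2.045000, 2.612500]
Iteration 3:
  c_3 = (2.045000 + 2.612500)/2 = 2.328750
  f(c_3) = f(2.328750) = -2.217164
  f(a) × f(c) ≥ 0, new interval: [2.328750, 2.612500]
Iteration 4:
  c_4 = (2.328750 + 2.612500)/2 = 2.470625
  f(c_4) = f(2.470625) = -1.127311
  f(a) × f(c) ≥ 0, new interval: [2.470625, 2.612500]
Iteration 5:
  c_5 = (2.470625 + 2.612500)/2 = 2.541562
  f(c_5) = f(2.541562) = -0.501755
  f(a) × f(c) ≥ 0, new interval: [2.541562, 2.612500]
Iteration 6:
  c_6 = (2.541562 + 2.612500)/2 = 2.577031
  f(c_6) = f(2.577031) = -0.167883
  f(a) × f(c) ≥ 0, new interval: [2.577031, 2.612500]
Iteration 7:
  c_7 = (2.577031 + 2.612500)/2 = 2.594766
  f(c_7) = f(2.594766) = 0.004443
  f(a) × f(c) < 0, new interval: [2.577031, 2.594766]

After 7 iteration(s), the approximation is c_7 = 2.594766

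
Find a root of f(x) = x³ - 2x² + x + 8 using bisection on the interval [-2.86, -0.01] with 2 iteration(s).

f(x) = x³ - 2x² + x + 8
Initial interval: [-2.86, -0.01]

Iteration 1:
  c_1 = (-2.860000 + (-0.010000))/2 = -1.435000
  f(c_1) = f(-1.435000) = -0.508438
  f(a) × f(c) ≥ 0, new interval: [-1.435000, -0.010000]
Iteration 2:
  c_2 = (-1.435000 + (-0.010000))/2 = -0.722500
  f(c_2) = f(-0.722500) = 5.856338
  f(a) × f(c) < 0, new interval: [-1.435000, -0.722500]

After 2 iteration(s), the approximation is c_2 = -0.722500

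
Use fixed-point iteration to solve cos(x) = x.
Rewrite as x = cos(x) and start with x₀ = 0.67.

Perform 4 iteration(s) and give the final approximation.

Equation: cos(x) = x
Fixed-point form: x = cos(x)
x₀ = 0.67

x_1 = g(0.670000) = 0.783822
x_2 = g(0.783822) = 0.708221
x_3 = g(0.708221) = 0.759521
x_4 = g(0.759521) = 0.725166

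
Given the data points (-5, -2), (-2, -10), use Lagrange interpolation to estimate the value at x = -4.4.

Lagrange interpolation formula:
P(x) = Σ yᵢ × Lᵢ(x)
where Lᵢ(x) = Π_{j≠i} (x - xⱼ)/(xᵢ - xⱼ)

L_0(-4.4) = (-4.4 - (-2))/(-5 - (-2)) = 0.800000
L_1(-4.4) = (-4.4 - (-5))/(-2 - (-5)) = 0.200000

P(-4.4) = (-2)×L_0(-4.4) + (-10)×L_1(-4.4)
P(-4.4) = -3.600000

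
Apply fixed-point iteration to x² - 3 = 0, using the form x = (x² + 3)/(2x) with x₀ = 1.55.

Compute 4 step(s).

Equation: x² - 3 = 0
Fixed-point form: x = (x² + 3)/(2x)
x₀ = 1.55

x_1 = g(1.550000) = 1.742742
x_2 = g(1.742742) = 1.732084
x_3 = g(1.732084) = 1.732051
x_4 = g(1.732051) = 1.732051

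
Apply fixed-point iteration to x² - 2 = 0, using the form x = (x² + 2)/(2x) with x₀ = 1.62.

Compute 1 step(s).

Equation: x² - 2 = 0
Fixed-point form: x = (x² + 2)/(2x)
x₀ = 1.62

x_1 = g(1.620000) = 1.427284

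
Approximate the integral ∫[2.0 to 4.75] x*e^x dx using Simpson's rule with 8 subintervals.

f(x) = x*e^x
a = 2.0, b = 4.75, n = 8
h = (b - a)/n = 0.343750

Simpson's rule: (h/3)[f(x₀) + 4f(x₁) + 2f(x₂) + ... + f(xₙ)]

x_0 = 2.0000, f(x_0) = 14.778112, coefficient = 1
x_1 = 2.3438, f(x_1) = 24.422436, coefficient = 4
x_2 = 2.6875, f(x_2) = 39.492524, coefficient = 2
x_3 = 3.0312, f(x_3) = 62.816958, coefficient = 4
x_4 = 3.3750, f(x_4) = 98.631958, coefficient = 2
x_5 = 3.7188, f(x_5) = 153.260270, coefficient = 4
x_6 = 4.0625, f(x_6) = 236.110177, coefficient = 2
x_7 = 4.4062, f(x_7) = 361.142995, coefficient = 4
x_8 = 4.7500, f(x_8) = 549.025352, coefficient = 1

I ≈ (0.343750/3) × 3718.843420 = 426.117475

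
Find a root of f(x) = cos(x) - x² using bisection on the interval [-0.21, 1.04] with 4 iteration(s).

f(x) = cos(x) - x²
Initial interval: [-0.21, 1.04]

Iteration 1:
  c_1 = (-0.210000 + 1.040000)/2 = 0.415000
  f(c_1) = f(0.415000) = 0.742891
  f(a) × f(c) ≥ 0, new interval: [0.415000, 1.040000]
Iteration 2:
  c_2 = (0.415000 + 1.040000)/2 = 0.727500
  f(c_2) = f(0.727500) = 0.217583
  f(a) × f(c) ≥ 0, new interval: [0.727500, 1.040000]
Iteration 3:
  c_3 = (0.727500 + 1.040000)/2 = 0.883750
  f(c_3) = f(0.883750) = -0.146758
  f(a) × f(c) < 0, new interval: [0.727500, 0.883750]
Iteration 4:
  c_4 = (0.727500 + 0.883750)/2 = 0.805625
  f(c_4) = f(0.805625) = 0.043629
  f(a) × f(c) ≥ 0, new interval: [0.805625, 0.883750]

After 4 iteration(s), the approximation is c_4 = 0.805625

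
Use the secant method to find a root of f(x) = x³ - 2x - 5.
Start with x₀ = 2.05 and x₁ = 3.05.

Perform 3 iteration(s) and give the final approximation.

f(x) = x³ - 2x - 5
x₀ = 2.05, x₁ = 3.05

Secant formula: x_{n+1} = x_n - f(x_n)(x_n - x_{n-1})/(f(x_n) - f(x_{n-1}))

Iteration 1:
  f(2.050000) = -0.484875
  f(3.050000) = 17.272625
  x_2 = 3.050000 - 17.272625×(3.050000 - 2.050000)/(17.272625 - (-0.484875))
       = 2.077305
Iteration 2:
  f(3.050000) = 17.272625
  f(2.077305) = -0.190628
  x_3 = 2.077305 - (-0.190628)×(2.077305 - 3.050000)/(-0.190628 - 17.272625)
       = 2.087923
Iteration 3:
  f(2.077305) = -0.190628
  f(2.087923) = -0.073705
  x_4 = 2.087923 - (-0.073705)×(2.087923 - 2.077305)/(-0.073705 - (-0.190628))
       = 2.094616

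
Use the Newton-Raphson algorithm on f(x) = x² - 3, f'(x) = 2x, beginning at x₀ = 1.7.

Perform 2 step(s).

f(x) = x² - 3
f'(x) = 2x
x₀ = 1.7

Newton-Raphson formula: x_{n+1} = x_n - f(x_n)/f'(x_n)

Iteration 1:
  f(1.700000) = -0.110000
  f'(1.700000) = 3.400000
  x_1 = 1.700000 - (-0.110000)/3.400000 = 1.732353
Iteration 2:
  f(1.732353) = 0.001047
  f'(1.732353) = 3.464706
  x_2 = 1.732353 - 0.001047/3.464706 = 1.732051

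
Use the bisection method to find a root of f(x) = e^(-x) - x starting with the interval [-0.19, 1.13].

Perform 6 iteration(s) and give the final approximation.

f(x) = e^(-x) - x
Initial interval: [-0.19, 1.13]

Iteration 1:
  c_1 = (-0.190000 + 1.130000)/2 = 0.470000
  f(c_1) = f(0.470000) = 0.155002
  f(a) × f(c) ≥ 0, new interval: [0.470000, 1.130000]
Iteration 2:
  c_2 = (0.470000 + 1.130000)/2 = 0.800000
  f(c_2) = f(0.800000) = -0.350671
  f(a) × f(c) < 0, new interval: [0.470000, 0.800000]
Iteration 3:
  c_3 = (0.470000 + 0.800000)/2 = 0.635000
  f(c_3) = f(0.635000) = -0.105065
  f(a) × f(c) < 0, new interval: [0.470000, 0.635000]
Iteration 4:
  c_4 = (0.470000 + 0.635000)/2 = 0.552500
  f(c_4) = f(0.552500) = 0.023009
  f(a) × f(c) ≥ 0, new interval: [0.552500, 0.635000]
Iteration 5:
  c_5 = (0.552500 + 0.635000)/2 = 0.593750
  f(c_5) = f(0.593750) = -0.041498
  f(a) × f(c) < 0, new interval: [0.552500, 0.593750]
Iteration 6:
  c_6 = (0.552500 + 0.593750)/2 = 0.573125
  f(c_6) = f(0.573125) = -0.009364
  f(a) × f(c) < 0, new interval: [0.552500, 0.573125]

After 6 iteration(s), the approximation is c_6 = 0.573125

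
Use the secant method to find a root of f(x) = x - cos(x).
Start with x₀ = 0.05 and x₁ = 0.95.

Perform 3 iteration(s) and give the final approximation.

f(x) = x - cos(x)
x₀ = 0.05, x₁ = 0.95

Secant formula: x_{n+1} = x_n - f(x_n)(x_n - x_{n-1})/(f(x_n) - f(x_{n-1}))

Iteration 1:
  f(0.050000) = -0.948750
  f(0.950000) = 0.368317
  x_2 = 0.950000 - 0.368317×(0.950000 - 0.050000)/(0.368317 - (-0.948750))
       = 0.698316
Iteration 2:
  f(0.950000) = 0.368317
  f(0.698316) = -0.067611
  x_3 = 0.698316 - (-0.067611)×(0.698316 - 0.950000)/(-0.067611 - 0.368317)
       = 0.737351
Iteration 3:
  f(0.698316) = -0.067611
  f(0.737351) = -0.002901
  x_4 = 0.737351 - (-0.002901)×(0.737351 - 0.698316)/(-0.002901 - (-0.067611))
       = 0.739101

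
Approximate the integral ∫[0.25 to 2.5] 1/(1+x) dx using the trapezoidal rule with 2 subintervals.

f(x) = 1/(1+x)
a = 0.25, b = 2.5, n = 2
h = (b - a)/n = 1.125000

Trapezoidal rule: (h/2)[f(x₀) + 2f(x₁) + 2f(x₂) + ... + f(xₙ)]

x_0 = 0.2500, f(x_0) = 0.800000, coefficient = 1
x_1 = 1.3750, f(x_1) = 0.421053, coefficient = 2
x_2 = 2.5000, f(x_2) = 0.285714, coefficient = 1

I ≈ (1.125000/2) × 1.927820 = 1.084398
Exact value: 1.029619
Error: 0.054779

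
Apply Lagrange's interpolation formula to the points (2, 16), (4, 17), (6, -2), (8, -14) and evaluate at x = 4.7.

Lagrange interpolation formula:
P(x) = Σ yᵢ × Lᵢ(x)
where Lᵢ(x) = Π_{j≠i} (x - xⱼ)/(xᵢ - xⱼ)

L_0(4.7) = (4.7 - 4)/(2 - 4) × (4.7 - 6)/(2 - 6) × (4.7 - 8)/(2 - 8) = -0.062563
L_1(4.7) = (4.7 - 2)/(4 - 2) × (4.7 - 6)/(4 - 6) × (4.7 - 8)/(4 - 8) = 0.723937
L_2(4.7) = (4.7 - 2)/(6 - 2) × (4.7 - 4)/(6 - 4) × (4.7 - 8)/(6 - 8) = 0.389813
L_3(4.7) = (4.7 - 2)/(8 - 2) × (4.7 - 4)/(8 - 4) × (4.7 - 6)/(8 - 6) = -0.051188

P(4.7) = 16×L_0(4.7) + 17×L_1(4.7) + (-2)×L_2(4.7) + (-14)×L_3(4.7)
P(4.7) = 11.242938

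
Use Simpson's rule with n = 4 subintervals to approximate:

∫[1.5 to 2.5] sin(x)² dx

f(x) = sin(x)²
a = 1.5, b = 2.5, n = 4
h = (b - a)/n = 0.250000

Simpson's rule: (h/3)[f(x₀) + 4f(x₁) + 2f(x₂) + ... + f(xₙ)]

x_0 = 1.5000, f(x_0) = 0.994996, coefficient = 1
x_1 = 1.7500, f(x_1) = 0.968228, coefficient = 4
x_2 = 2.0000, f(x_2) = 0.826822, coefficient = 2
x_3 = 2.2500, f(x_3) = 0.605398, coefficient = 4
x_4 = 2.5000, f(x_4) = 0.358169, coefficient = 1

I ≈ (0.250000/3) × 9.301314 = 0.775109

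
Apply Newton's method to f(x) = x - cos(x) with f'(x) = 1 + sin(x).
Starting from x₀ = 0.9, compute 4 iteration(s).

f(x) = x - cos(x)
f'(x) = 1 + sin(x)
x₀ = 0.9

Newton-Raphson formula: x_{n+1} = x_n - f(x_n)/f'(x_n)

Iteration 1:
  f(0.900000) = 0.278390
  f'(0.900000) = 1.783327
  x_1 = 0.900000 - 0.278390/1.783327 = 0.743893
Iteration 2:
  f(0.743893) = 0.008055
  f'(0.743893) = 1.677158
  x_2 = 0.743893 - 0.008055/1.677158 = 0.739090
Iteration 3:
  f(0.739090) = 0.000008
  f'(0.739090) = 1.673616
  x_3 = 0.739090 - 0.000008/1.673616 = 0.739085
Iteration 4:
  f(0.739085) = 0.000000
  f'(0.739085) = 1.673612
  x_4 = 0.739085 - 0.000000/1.673612 = 0.739085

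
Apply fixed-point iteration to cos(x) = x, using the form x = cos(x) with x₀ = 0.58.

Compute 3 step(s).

Equation: cos(x) = x
Fixed-point form: x = cos(x)
x₀ = 0.58

x_1 = g(0.580000) = 0.836463
x_2 = g(0.836463) = 0.670093
x_3 = g(0.670093) = 0.783764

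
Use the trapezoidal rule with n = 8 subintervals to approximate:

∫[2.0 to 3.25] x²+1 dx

f(x) = x²+1
a = 2.0, b = 3.25, n = 8
h = (b - a)/n = 0.156250

Trapezoidal rule: (h/2)[f(x₀) + 2f(x₁) + 2f(x₂) + ... + f(xₙ)]

x_0 = 2.0000, f(x_0) = 5.000000, coefficient = 1
x_1 = 2.1562, f(x_1) = 5.649414, coefficient = 2
x_2 = 2.3125, f(x_2) = 6.347656, coefficient = 2
x_3 = 2.4688, f(x_3) = 7.094727, coefficient = 2
x_4 = 2.6250, f(x_4) = 7.890625, coefficient = 2
x_5 = 2.7812, f(x_5) = 8.735352, coefficient = 2
x_6 = 2.9375, f(x_6) = 9.628906, coefficient = 2
x_7 = 3.0938, f(x_7) = 10.571289, coefficient = 2
x_8 = 3.2500, f(x_8) = 11.562500, coefficient = 1

I ≈ (0.156250/2) × 128.398438 = 10.031128
Exact value: 10.026042
Error: 0.005086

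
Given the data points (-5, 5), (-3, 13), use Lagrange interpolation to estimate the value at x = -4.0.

Lagrange interpolation formula:
P(x) = Σ yᵢ × Lᵢ(x)
where Lᵢ(x) = Π_{j≠i} (x - xⱼ)/(xᵢ - xⱼ)

L_0(-4.0) = (-4.0 - (-3))/(-5 - (-3)) = 0.500000
L_1(-4.0) = (-4.0 - (-5))/(-3 - (-5)) = 0.500000

P(-4.0) = 5×L_0(-4.0) + 13×L_1(-4.0)
P(-4.0) = 9.000000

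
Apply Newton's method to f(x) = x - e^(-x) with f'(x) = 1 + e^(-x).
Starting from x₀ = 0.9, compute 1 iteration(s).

f(x) = x - e^(-x)
f'(x) = 1 + e^(-x)
x₀ = 0.9

Newton-Raphson formula: x_{n+1} = x_n - f(x_n)/f'(x_n)

Iteration 1:
  f(0.900000) = 0.493430
  f'(0.900000) = 1.406570
  x_1 = 0.900000 - 0.493430/1.406570 = 0.549196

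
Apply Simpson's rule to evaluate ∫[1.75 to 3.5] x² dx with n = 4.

f(x) = x²
a = 1.75, b = 3.5, n = 4
h = (b - a)/n = 0.437500

Simpson's rule: (h/3)[f(x₀) + 4f(x₁) + 2f(x₂) + ... + f(xₙ)]

x_0 = 1.7500, f(x_0) = 3.062500, coefficient = 1
x_1 = 2.1875, f(x_1) = 4.785156, coefficient = 4
x_2 = 2.6250, f(x_2) = 6.890625, coefficient = 2
x_3 = 3.0625, f(x_3) = 9.378906, coefficient = 4
x_4 = 3.5000, f(x_4) = 12.250000, coefficient = 1

I ≈ (0.437500/3) × 85.750000 = 12.505208
Exact value: 12.505208
Error: 0.000000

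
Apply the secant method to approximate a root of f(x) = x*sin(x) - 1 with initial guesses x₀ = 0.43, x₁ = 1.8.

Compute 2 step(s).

f(x) = x*sin(x) - 1
x₀ = 0.43, x₁ = 1.8

Secant formula: x_{n+1} = x_n - f(x_n)(x_n - x_{n-1})/(f(x_n) - f(x_{n-1}))

Iteration 1:
  f(0.430000) = -0.820746
  f(1.800000) = 0.752926
  x_2 = 1.800000 - 0.752926×(1.800000 - 0.430000)/(0.752926 - (-0.820746))
       = 1.144521
Iteration 2:
  f(1.800000) = 0.752926
  f(1.144521) = 0.042100
  x_3 = 1.144521 - 0.042100×(1.144521 - 1.800000)/(0.042100 - 0.752926)
       = 1.105699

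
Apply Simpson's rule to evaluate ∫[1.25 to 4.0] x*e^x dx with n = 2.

f(x) = x*e^x
a = 1.25, b = 4.0, n = 2
h = (b - a)/n = 1.375000

Simpson's rule: (h/3)[f(x₀) + 4f(x₁) + 2f(x₂) + ... + f(xₙ)]

x_0 = 1.2500, f(x_0) = 4.362929, coefficient = 1
x_1 = 2.6250, f(x_1) = 36.237007, coefficient = 4
x_2 = 4.0000, f(x_2) = 218.392600, coefficient = 1

I ≈ (1.375000/3) × 367.703558 = 168.530797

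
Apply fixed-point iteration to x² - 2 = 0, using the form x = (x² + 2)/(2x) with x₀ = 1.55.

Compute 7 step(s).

Equation: x² - 2 = 0
Fixed-point form: x = (x² + 2)/(2x)
x₀ = 1.55

x_1 = g(1.550000) = 1.420161
x_2 = g(1.420161) = 1.414226
x_3 = g(1.414226) = 1.414214
x_4 = g(1.414214) = 1.414214
x_5 = g(1.414214) = 1.414214
x_6 = g(1.414214) = 1.414214
x_7 = g(1.414214) = 1.414214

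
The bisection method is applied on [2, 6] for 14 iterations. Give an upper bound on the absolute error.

Bisection error bound: |error| ≤ (b-a)/2^n
|error| ≤ (6 - 2)/2^14 = 4/2^14
|error| ≤ 0.0002441406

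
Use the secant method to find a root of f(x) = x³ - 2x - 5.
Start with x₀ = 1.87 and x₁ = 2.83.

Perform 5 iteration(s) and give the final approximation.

f(x) = x³ - 2x - 5
x₀ = 1.87, x₁ = 2.83

Secant formula: x_{n+1} = x_n - f(x_n)(x_n - x_{n-1})/(f(x_n) - f(x_{n-1}))

Iteration 1:
  f(1.870000) = -2.200797
  f(2.830000) = 12.005187
  x_2 = 2.830000 - 12.005187×(2.830000 - 1.870000)/(12.005187 - (-2.200797))
       = 2.018724
Iteration 2:
  f(2.830000) = 12.005187
  f(2.018724) = -0.810654
  x_3 = 2.018724 - (-0.810654)×(2.018724 - 2.830000)/(-0.810654 - 12.005187)
       = 2.070040
Iteration 3:
  f(2.018724) = -0.810654
  f(2.070040) = -0.269821
  x_4 = 2.070040 - (-0.269821)×(2.070040 - 2.018724)/(-0.269821 - (-0.810654))
       = 2.095642
Iteration 4:
  f(2.070040) = -0.269821
  f(2.095642) = 0.012179
  x_5 = 2.095642 - 0.012179×(2.095642 - 2.070040)/(0.012179 - (-0.269821))
       = 2.094536
Iteration 5:
  f(2.095642) = 0.012179
  f(2.094536) = -0.000170
  x_6 = 2.094536 - (-0.000170)×(2.094536 - 2.095642)/(-0.000170 - 0.012179)
       = 2.094551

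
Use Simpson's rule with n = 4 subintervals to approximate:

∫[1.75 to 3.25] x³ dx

f(x) = x³
a = 1.75, b = 3.25, n = 4
h = (b - a)/n = 0.375000

Simpson's rule: (h/3)[f(x₀) + 4f(x₁) + 2f(x₂) + ... + f(xₙ)]

x_0 = 1.7500, f(x_0) = 5.359375, coefficient = 1
x_1 = 2.1250, f(x_1) = 9.595703, coefficient = 4
x_2 = 2.5000, f(x_2) = 15.625000, coefficient = 2
x_3 = 2.8750, f(x_3) = 23.763672, coefficient = 4
x_4 = 3.2500, f(x_4) = 34.328125, coefficient = 1

I ≈ (0.375000/3) × 204.375000 = 25.546875
Exact value: 25.546875
Error: 0.000000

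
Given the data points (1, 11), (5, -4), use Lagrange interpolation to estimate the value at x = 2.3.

Lagrange interpolation formula:
P(x) = Σ yᵢ × Lᵢ(x)
where Lᵢ(x) = Π_{j≠i} (x - xⱼ)/(xᵢ - xⱼ)

L_0(2.3) = (2.3 - 5)/(1 - 5) = 0.675000
L_1(2.3) = (2.3 - 1)/(5 - 1) = 0.325000

P(2.3) = 11×L_0(2.3) + (-4)×L_1(2.3)
P(2.3) = 6.125000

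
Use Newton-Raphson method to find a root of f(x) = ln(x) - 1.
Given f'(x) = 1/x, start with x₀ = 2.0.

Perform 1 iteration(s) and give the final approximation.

f(x) = ln(x) - 1
f'(x) = 1/x
x₀ = 2.0

Newton-Raphson formula: x_{n+1} = x_n - f(x_n)/f'(x_n)

Iteration 1:
  f(2.000000) = -0.306853
  f'(2.000000) = 0.500000
  x_1 = 2.000000 - (-0.306853)/0.500000 = 2.613706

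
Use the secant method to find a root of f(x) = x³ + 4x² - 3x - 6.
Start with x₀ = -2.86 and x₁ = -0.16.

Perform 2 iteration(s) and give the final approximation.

f(x) = x³ + 4x² - 3x - 6
x₀ = -2.86, x₁ = -0.16

Secant formula: x_{n+1} = x_n - f(x_n)(x_n - x_{n-1})/(f(x_n) - f(x_{n-1}))

Iteration 1:
  f(-2.860000) = 11.904744
  f(-0.160000) = -5.421696
  x_2 = -0.160000 - (-5.421696)×(-0.160000 - (-2.860000))/(-5.421696 - 11.904744)
       = -1.004869
Iteration 2:
  f(-0.160000) = -5.421696
  f(-1.004869) = 0.038979
  x_3 = -1.004869 - 0.038979×(-1.004869 - (-0.160000))/(0.038979 - (-5.421696))
       = -0.998839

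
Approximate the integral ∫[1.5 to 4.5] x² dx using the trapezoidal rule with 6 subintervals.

f(x) = x²
a = 1.5, b = 4.5, n = 6
h = (b - a)/n = 0.500000

Trapezoidal rule: (h/2)[f(x₀) + 2f(x₁) + 2f(x₂) + ... + f(xₙ)]

x_0 = 1.5000, f(x_0) = 2.250000, coefficient = 1
x_1 = 2.0000, f(x_1) = 4.000000, coefficient = 2
x_2 = 2.5000, f(x_2) = 6.250000, coefficient = 2
x_3 = 3.0000, f(x_3) = 9.000000, coefficient = 2
x_4 = 3.5000, f(x_4) = 12.250000, coefficient = 2
x_5 = 4.0000, f(x_5) = 16.000000, coefficient = 2
x_6 = 4.5000, f(x_6) = 20.250000, coefficient = 1

I ≈ (0.500000/2) × 117.500000 = 29.375000
Exact value: 29.250000
Error: 0.125000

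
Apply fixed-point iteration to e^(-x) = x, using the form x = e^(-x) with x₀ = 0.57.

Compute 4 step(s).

Equation: e^(-x) = x
Fixed-point form: x = e^(-x)
x₀ = 0.57

x_1 = g(0.570000) = 0.565525
x_2 = g(0.565525) = 0.568062
x_3 = g(0.568062) = 0.566623
x_4 = g(0.566623) = 0.567439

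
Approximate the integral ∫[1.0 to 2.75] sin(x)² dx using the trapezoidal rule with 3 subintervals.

f(x) = sin(x)²
a = 1.0, b = 2.75, n = 3
h = (b - a)/n = 0.583333

Trapezoidal rule: (h/2)[f(x₀) + 2f(x₁) + 2f(x₂) + ... + f(xₙ)]

x_0 = 1.0000, f(x_0) = 0.708073, coefficient = 1
x_1 = 1.5833, f(x_1) = 0.999843, coefficient = 2
x_2 = 2.1667, f(x_2) = 0.685022, coefficient = 2
x_3 = 2.7500, f(x_3) = 0.145665, coefficient = 1

I ≈ (0.583333/2) × 4.223468 = 1.231845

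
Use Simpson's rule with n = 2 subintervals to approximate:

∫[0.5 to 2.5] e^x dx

f(x) = e^x
a = 0.5, b = 2.5, n = 2
h = (b - a)/n = 1.000000

Simpson's rule: (h/3)[f(x₀) + 4f(x₁) + 2f(x₂) + ... + f(xₙ)]

x_0 = 0.5000, f(x_0) = 1.648721, coefficient = 1
x_1 = 1.5000, f(x_1) = 4.481689, coefficient = 4
x_2 = 2.5000, f(x_2) = 12.182494, coefficient = 1

I ≈ (1.000000/3) × 31.757972 = 10.585991
Exact value: 10.533773
Error: 0.052218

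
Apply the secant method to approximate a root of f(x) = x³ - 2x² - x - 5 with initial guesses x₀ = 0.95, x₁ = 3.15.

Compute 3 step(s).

f(x) = x³ - 2x² - x - 5
x₀ = 0.95, x₁ = 3.15

Secant formula: x_{n+1} = x_n - f(x_n)(x_n - x_{n-1})/(f(x_n) - f(x_{n-1}))

Iteration 1:
  f(0.950000) = -6.897625
  f(3.150000) = 3.260875
  x_2 = 3.150000 - 3.260875×(3.150000 - 0.950000)/(3.260875 - (-6.897625))
       = 2.443801
Iteration 2:
  f(3.150000) = 3.260875
  f(2.443801) = -4.793351
  x_3 = 2.443801 - (-4.793351)×(2.443801 - 3.150000)/(-4.793351 - 3.260875)
       = 2.864085
Iteration 3:
  f(2.443801) = -4.793351
  f(2.864085) = -0.776016
  x_4 = 2.864085 - (-0.776016)×(2.864085 - 2.443801)/(-0.776016 - (-4.793351))
       = 2.945269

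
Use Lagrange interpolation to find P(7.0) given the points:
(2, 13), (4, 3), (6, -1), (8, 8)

Lagrange interpolation formula:
P(x) = Σ yᵢ × Lᵢ(x)
where Lᵢ(x) = Π_{j≠i} (x - xⱼ)/(xᵢ - xⱼ)

L_0(7.0) = (7.0 - 4)/(2 - 4) × (7.0 - 6)/(2 - 6) × (7.0 - 8)/(2 - 8) = 0.062500
L_1(7.0) = (7.0 - 2)/(4 - 2) × (7.0 - 6)/(4 - 6) × (7.0 - 8)/(4 - 8) = -0.312500
L_2(7.0) = (7.0 - 2)/(6 - 2) × (7.0 - 4)/(6 - 4) × (7.0 - 8)/(6 - 8) = 0.937500
L_3(7.0) = (7.0 - 2)/(8 - 2) × (7.0 - 4)/(8 - 4) × (7.0 - 6)/(8 - 6) = 0.312500

P(7.0) = 13×L_0(7.0) + 3×L_1(7.0) + (-1)×L_2(7.0) + 8×L_3(7.0)
P(7.0) = 1.437500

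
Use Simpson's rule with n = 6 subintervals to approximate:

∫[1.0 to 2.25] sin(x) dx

f(x) = sin(x)
a = 1.0, b = 2.25, n = 6
h = (b - a)/n = 0.208333

Simpson's rule: (h/3)[f(x₀) + 4f(x₁) + 2f(x₂) + ... + f(xₙ)]

x_0 = 1.0000, f(x_0) = 0.841471, coefficient = 1
x_1 = 1.2083, f(x_1) = 0.935026, coefficient = 4
x_2 = 1.4167, f(x_2) = 0.988146, coefficient = 2
x_3 = 1.6250, f(x_3) = 0.998531, coefficient = 4
x_4 = 1.8333, f(x_4) = 0.965735, coefficient = 2
x_5 = 2.0417, f(x_5) = 0.891174, coefficient = 4
x_6 = 2.2500, f(x_6) = 0.778073, coefficient = 1

I ≈ (0.208333/3) × 16.826230 = 1.168488
Exact value: 1.168476
Error: 0.000012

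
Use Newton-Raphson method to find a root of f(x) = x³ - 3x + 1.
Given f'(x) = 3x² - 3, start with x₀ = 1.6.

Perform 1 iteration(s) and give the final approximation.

f(x) = x³ - 3x + 1
f'(x) = 3x² - 3
x₀ = 1.6

Newton-Raphson formula: x_{n+1} = x_n - f(x_n)/f'(x_n)

Iteration 1:
  f(1.600000) = 0.296000
  f'(1.600000) = 4.680000
  x_1 = 1.600000 - 0.296000/4.680000 = 1.536752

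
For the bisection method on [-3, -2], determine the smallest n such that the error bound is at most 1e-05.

We need (b-a)/2^n ≤ 1e-05
(-2 - (-3))/2^n ≤ 1e-05
1/2^n ≤ 1e-05
2^n ≥ 100000
n ≥ log₂(100000) = 16.61
n ≥ 17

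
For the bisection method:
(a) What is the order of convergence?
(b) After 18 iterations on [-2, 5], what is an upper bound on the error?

(a) Bisection has linear (order 1) convergence; the error is halved each step.

(b) Error bound = (b-a)/2^n = (5 - (-2))/2^{18}
    = 7/2^{18}

(a) 1 (linear); (b) error ≤ 2.67e-05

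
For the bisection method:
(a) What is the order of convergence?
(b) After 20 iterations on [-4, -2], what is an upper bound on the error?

(a) Bisection has linear (order 1) convergence; the error is halved each step.

(b) Error bound = (b-a)/2^n = (-2 - (-4))/2^{20}
    = 2/2^{20}

(a) 1 (linear); (b) error ≤ 1.91e-06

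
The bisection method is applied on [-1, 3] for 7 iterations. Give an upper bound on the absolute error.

Bisection error bound: |error| ≤ (b-a)/2^n
|error| ≤ (3 - (-1))/2^7 = 4/2^7
|error| ≤ 0.0312500000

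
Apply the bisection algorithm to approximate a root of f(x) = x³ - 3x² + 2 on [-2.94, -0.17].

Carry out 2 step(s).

f(x) = x³ - 3x² + 2
Initial interval: [-2.94, -0.17]

Iteration 1:
  c_1 = (-2.940000 + (-0.170000))/2 = -1.555000
  f(c_1) = f(-1.555000) = -9.014104
  f(a) × f(c) ≥ 0, new interval: [-1.555000, -0.170000]
Iteration 2:
  c_2 = (-1.555000 + (-0.170000))/2 = -0.862500
  f(c_2) = f(-0.862500) = -0.873338
  f(a) × f(c) ≥ 0, new interval: [-0.862500, -0.170000]

After 2 iteration(s), the approximation is c_2 = -0.862500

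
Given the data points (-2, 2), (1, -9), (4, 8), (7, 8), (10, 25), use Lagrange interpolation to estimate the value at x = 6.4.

Lagrange interpolation formula:
P(x) = Σ yᵢ × Lᵢ(x)
where Lᵢ(x) = Π_{j≠i} (x - xⱼ)/(xᵢ - xⱼ)

L_0(6.4) = (6.4 - 1)/(-2 - 1) × (6.4 - 4)/(-2 - 4) × (6.4 - 7)/(-2 - 7) × (6.4 - 10)/(-2 - 10) = 0.014400
L_1(6.4) = (6.4 - (-2))/(1 - (-2)) × (6.4 - 4)/(1 - 4) × (6.4 - 7)/(1 - 7) × (6.4 - 10)/(1 - 10) = -0.089600
L_2(6.4) = (6.4 - (-2))/(4 - (-2)) × (6.4 - 1)/(4 - 1) × (6.4 - 7)/(4 - 7) × (6.4 - 10)/(4 - 10) = 0.302400
L_3(6.4) = (6.4 - (-2))/(7 - (-2)) × (6.4 - 1)/(7 - 1) × (6.4 - 4)/(7 - 4) × (6.4 - 10)/(7 - 10) = 0.806400
L_4(6.4) = (6.4 - (-2))/(10 - (-2)) × (6.4 - 1)/(10 - 1) × (6.4 - 4)/(10 - 4) × (6.4 - 7)/(10 - 7) = -0.033600

P(6.4) = 2×L_0(6.4) + (-9)×L_1(6.4) + 8×L_2(6.4) + 8×L_3(6.4) + 25×L_4(6.4)
P(6.4) = 8.865600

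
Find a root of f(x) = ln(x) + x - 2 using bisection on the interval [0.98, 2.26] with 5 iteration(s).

f(x) = ln(x) + x - 2
Initial interval: [0.98, 2.26]

Iteration 1:
  c_1 = (0.980000 + 2.260000)/2 = 1.620000
  f(c_1) = f(1.620000) = 0.102426
  f(a) × f(c) < 0, new interval: [0.980000, 1.620000]
Iteration 2:
  c_2 = (0.980000 + 1.620000)/2 = 1.300000
  f(c_2) = f(1.300000) = -0.437636
  f(a) × f(c) ≥ 0, new interval: [1.300000, 1.620000]
Iteration 3:
  c_3 = (1.300000 + 1.620000)/2 = 1.460000
  f(c_3) = f(1.460000) = -0.161564
  f(a) × f(c) ≥ 0, new interval: [1.460000, 1.620000]
Iteration 4:
  c_4 = (1.460000 + 1.620000)/2 = 1.540000
  f(c_4) = f(1.540000) = -0.028218
  f(a) × f(c) ≥ 0, new interval: [1.540000, 1.620000]
Iteration 5:
  c_5 = (1.540000 + 1.620000)/2 = 1.580000
  f(c_5) = f(1.580000) = 0.037425
  f(a) × f(c) < 0, new interval: [1.540000, 1.580000]

After 5 iteration(s), the approximation is c_5 = 1.580000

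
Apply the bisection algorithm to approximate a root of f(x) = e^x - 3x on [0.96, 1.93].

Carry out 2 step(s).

f(x) = e^x - 3x
Initial interval: [0.96, 1.93]

Iteration 1:
  c_1 = (0.960000 + 1.930000)/2 = 1.445000
  f(c_1) = f(1.445000) = -0.093148
  f(a) × f(c) ≥ 0, new interval: [1.445000, 1.930000]
Iteration 2:
  c_2 = (1.445000 + 1.930000)/2 = 1.687500
  f(c_2) = f(1.687500) = 0.343449
  f(a) × f(c) < 0, new interval: [1.445000, 1.687500]

After 2 iteration(s), the approximation is c_2 = 1.687500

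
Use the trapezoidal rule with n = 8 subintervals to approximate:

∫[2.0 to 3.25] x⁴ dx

f(x) = x⁴
a = 2.0, b = 3.25, n = 8
h = (b - a)/n = 0.156250

Trapezoidal rule: (h/2)[f(x₀) + 2f(x₁) + 2f(x₂) + ... + f(xₙ)]

x_0 = 2.0000, f(x_0) = 16.000000, coefficient = 1
x_1 = 2.1562, f(x_1) = 21.617051, coefficient = 2
x_2 = 2.3125, f(x_2) = 28.597427, coefficient = 2
x_3 = 2.4688, f(x_3) = 37.145692, coefficient = 2
x_4 = 2.6250, f(x_4) = 47.480713, coefficient = 2
x_5 = 2.7812, f(x_5) = 59.835664, coefficient = 2
x_6 = 2.9375, f(x_6) = 74.458023, coefficient = 2
x_7 = 3.0938, f(x_7) = 91.609574, coefficient = 2
x_8 = 3.2500, f(x_8) = 111.566406, coefficient = 1

I ≈ (0.156250/2) × 849.054695 = 66.332398
Exact value: 66.118164
Error: 0.214234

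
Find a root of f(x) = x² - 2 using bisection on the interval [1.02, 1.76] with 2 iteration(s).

f(x) = x² - 2
Initial interval: [1.02, 1.76]

Iteration 1:
  c_1 = (1.020000 + 1.760000)/2 = 1.390000
  f(c_1) = f(1.390000) = -0.067900
  f(a) × f(c) ≥ 0, new interval: [1.390000, 1.760000]
Iteration 2:
  c_2 = (1.390000 + 1.760000)/2 = 1.575000
  f(c_2) = f(1.575000) = 0.480625
  f(a) × f(c) < 0, new interval: [1.390000, 1.575000]

After 2 iteration(s), the approximation is c_2 = 1.575000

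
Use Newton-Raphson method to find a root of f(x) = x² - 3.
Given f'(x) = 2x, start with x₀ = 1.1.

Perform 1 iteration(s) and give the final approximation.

f(x) = x² - 3
f'(x) = 2x
x₀ = 1.1

Newton-Raphson formula: x_{n+1} = x_n - f(x_n)/f'(x_n)

Iteration 1:
  f(1.100000) = -1.790000
  f'(1.100000) = 2.200000
  x_1 = 1.100000 - (-1.790000)/2.200000 = 1.913636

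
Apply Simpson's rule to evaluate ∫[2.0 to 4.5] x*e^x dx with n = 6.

f(x) = x*e^x
a = 2.0, b = 4.5, n = 6
h = (b - a)/n = 0.416667

Simpson's rule: (h/3)[f(x₀) + 4f(x₁) + 2f(x₂) + ... + f(xₙ)]

x_0 = 2.0000, f(x_0) = 14.778112, coefficient = 1
x_1 = 2.4167, f(x_1) = 27.087053, coefficient = 4
x_2 = 2.8333, f(x_2) = 48.172446, coefficient = 2
x_3 = 3.2500, f(x_3) = 83.818605, coefficient = 4
x_4 = 3.6667, f(x_4) = 143.444708, coefficient = 2
x_5 = 4.0833, f(x_5) = 242.317047, coefficient = 4
x_6 = 4.5000, f(x_6) = 405.077091, coefficient = 1

I ≈ (0.416667/3) × 2215.980330 = 307.775046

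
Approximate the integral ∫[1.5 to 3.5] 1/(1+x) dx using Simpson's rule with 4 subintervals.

f(x) = 1/(1+x)
a = 1.5, b = 3.5, n = 4
h = (b - a)/n = 0.500000

Simpson's rule: (h/3)[f(x₀) + 4f(x₁) + 2f(x₂) + ... + f(xₙ)]

x_0 = 1.5000, f(x_0) = 0.400000, coefficient = 1
x_1 = 2.0000, f(x_1) = 0.333333, coefficient = 4
x_2 = 2.5000, f(x_2) = 0.285714, coefficient = 2
x_3 = 3.0000, f(x_3) = 0.250000, coefficient = 4
x_4 = 3.5000, f(x_4) = 0.222222, coefficient = 1

I ≈ (0.500000/3) × 3.526984 = 0.587831
Exact value: 0.587787
Error: 0.000044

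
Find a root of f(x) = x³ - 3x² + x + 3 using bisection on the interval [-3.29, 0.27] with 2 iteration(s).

f(x) = x³ - 3x² + x + 3
Initial interval: [-3.29, 0.27]

Iteration 1:
  c_1 = (-3.290000 + 0.270000)/2 = -1.510000
  f(c_1) = f(-1.510000) = -8.793251
  f(a) × f(c) ≥ 0, new interval: [-1.510000, 0.270000]
Iteration 2:
  c_2 = (-1.510000 + 0.270000)/2 = -0.620000
  f(c_2) = f(-0.620000) = 0.988472
  f(a) × f(c) < 0, new interval: [-1.510000, -0.620000]

After 2 iteration(s), the approximation is c_2 = -0.620000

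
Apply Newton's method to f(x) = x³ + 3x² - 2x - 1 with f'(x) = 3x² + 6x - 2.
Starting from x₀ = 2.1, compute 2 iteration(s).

f(x) = x³ + 3x² - 2x - 1
f'(x) = 3x² + 6x - 2
x₀ = 2.1

Newton-Raphson formula: x_{n+1} = x_n - f(x_n)/f'(x_n)

Iteration 1:
  f(2.100000) = 17.291000
  f'(2.100000) = 23.830000
  x_1 = 2.100000 - 17.291000/23.830000 = 1.374402
Iteration 2:
  f(1.374402) = 4.514358
  f'(1.374402) = 11.913355
  x_2 = 1.374402 - 4.514358/11.913355 = 0.995469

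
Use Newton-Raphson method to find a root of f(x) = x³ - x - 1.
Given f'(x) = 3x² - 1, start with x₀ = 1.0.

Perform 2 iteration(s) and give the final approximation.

f(x) = x³ - x - 1
f'(x) = 3x² - 1
x₀ = 1.0

Newton-Raphson formula: x_{n+1} = x_n - f(x_n)/f'(x_n)

Iteration 1:
  f(1.000000) = -1.000000
  f'(1.000000) = 2.000000
  x_1 = 1.000000 - (-1.000000)/2.000000 = 1.500000
Iteration 2:
  f(1.500000) = 0.875000
  f'(1.500000) = 5.750000
  x_2 = 1.500000 - 0.875000/5.750000 = 1.347826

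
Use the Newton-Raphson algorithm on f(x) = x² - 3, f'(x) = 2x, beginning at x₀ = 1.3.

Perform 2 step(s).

f(x) = x² - 3
f'(x) = 2x
x₀ = 1.3

Newton-Raphson formula: x_{n+1} = x_n - f(x_n)/f'(x_n)

Iteration 1:
  f(1.300000) = -1.310000
  f'(1.300000) = 2.600000
  x_1 = 1.300000 - (-1.310000)/2.600000 = 1.803846
Iteration 2:
  f(1.803846) = 0.253861
  f'(1.803846) = 3.607692
  x_2 = 1.803846 - 0.253861/3.607692 = 1.733480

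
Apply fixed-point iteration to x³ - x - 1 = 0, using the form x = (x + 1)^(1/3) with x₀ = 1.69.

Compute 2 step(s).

Equation: x³ - x - 1 = 0
Fixed-point form: x = (x + 1)^(1/3)
x₀ = 1.69

x_1 = g(1.690000) = 1.390755
x_2 = g(1.390755) = 1.337145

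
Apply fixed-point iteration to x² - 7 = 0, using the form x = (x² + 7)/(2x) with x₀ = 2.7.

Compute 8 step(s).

Equation: x² - 7 = 0
Fixed-point form: x = (x² + 7)/(2x)
x₀ = 2.7

x_1 = g(2.700000) = 2.646296
x_2 = g(2.646296) = 2.645751
x_3 = g(2.645751) = 2.645751
x_4 = g(2.645751) = 2.645751
x_5 = g(2.645751) = 2.645751
x_6 = g(2.645751) = 2.645751
x_7 = g(2.645751) = 2.645751
x_8 = g(2.645751) = 2.645751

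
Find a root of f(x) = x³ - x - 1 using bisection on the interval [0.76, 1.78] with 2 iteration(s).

f(x) = x³ - x - 1
Initial interval: [0.76, 1.78]

Iteration 1:
  c_1 = (0.760000 + 1.780000)/2 = 1.270000
  f(c_1) = f(1.270000) = -0.221617
  f(a) × f(c) ≥ 0, new interval: [1.270000, 1.780000]
Iteration 2:
  c_2 = (1.270000 + 1.780000)/2 = 1.525000
  f(c_2) = f(1.525000) = 1.021578
  f(a) × f(c) < 0, new interval: [1.270000, 1.525000]

After 2 iteration(s), the approximation is c_2 = 1.525000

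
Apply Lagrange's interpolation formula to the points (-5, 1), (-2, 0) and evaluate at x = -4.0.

Lagrange interpolation formula:
P(x) = Σ yᵢ × Lᵢ(x)
where Lᵢ(x) = Π_{j≠i} (x - xⱼ)/(xᵢ - xⱼ)

L_0(-4.0) = (-4.0 - (-2))/(-5 - (-2)) = 0.666667
L_1(-4.0) = (-4.0 - (-5))/(-2 - (-5)) = 0.333333

P(-4.0) = 1×L_0(-4.0) + 0×L_1(-4.0)
P(-4.0) = 0.666667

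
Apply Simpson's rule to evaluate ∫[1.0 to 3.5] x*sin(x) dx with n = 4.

f(x) = x*sin(x)
a = 1.0, b = 3.5, n = 4
h = (b - a)/n = 0.625000

Simpson's rule: (h/3)[f(x₀) + 4f(x₁) + 2f(x₂) + ... + f(xₙ)]

x_0 = 1.0000, f(x_0) = 0.841471, coefficient = 1
x_1 = 1.6250, f(x_1) = 1.622613, coefficient = 4
x_2 = 2.2500, f(x_2) = 1.750665, coefficient = 2
x_3 = 2.8750, f(x_3) = 0.757407, coefficient = 4
x_4 = 3.5000, f(x_4) = -1.227741, coefficient = 1

I ≈ (0.625000/3) × 12.635142 = 2.632321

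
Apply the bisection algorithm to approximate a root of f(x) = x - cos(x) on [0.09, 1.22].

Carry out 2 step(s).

f(x) = x - cos(x)
Initial interval: [0.09, 1.22]

Iteration 1:
  c_1 = (0.090000 + 1.220000)/2 = 0.655000
  f(c_1) = f(0.655000) = -0.138048
  f(a) × f(c) ≥ 0, new interval: [0.655000, 1.220000]
Iteration 2:
  c_2 = (0.655000 + 1.220000)/2 = 0.937500
  f(c_2) = f(0.937500) = 0.345695
  f(a) × f(c) < 0, new interval: [0.655000, 0.937500]

After 2 iteration(s), the approximation is c_2 = 0.937500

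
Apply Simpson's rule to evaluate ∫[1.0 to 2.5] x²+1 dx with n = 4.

f(x) = x²+1
a = 1.0, b = 2.5, n = 4
h = (b - a)/n = 0.375000

Simpson's rule: (h/3)[f(x₀) + 4f(x₁) + 2f(x₂) + ... + f(xₙ)]

x_0 = 1.0000, f(x_0) = 2.000000, coefficient = 1
x_1 = 1.3750, f(x_1) = 2.890625, coefficient = 4
x_2 = 1.7500, f(x_2) = 4.062500, coefficient = 2
x_3 = 2.1250, f(x_3) = 5.515625, coefficient = 4
x_4 = 2.5000, f(x_4) = 7.250000, coefficient = 1

I ≈ (0.375000/3) × 51.000000 = 6.375000
Exact value: 6.375000
Error: 0.000000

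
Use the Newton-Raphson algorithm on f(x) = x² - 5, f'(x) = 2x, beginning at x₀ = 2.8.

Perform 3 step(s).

f(x) = x² - 5
f'(x) = 2x
x₀ = 2.8

Newton-Raphson formula: x_{n+1} = x_n - f(x_n)/f'(x_n)

Iteration 1:
  f(2.800000) = 2.840000
  f'(2.800000) = 5.600000
  x_1 = 2.800000 - 2.840000/5.600000 = 2.292857
Iteration 2:
  f(2.292857) = 0.257194
  f'(2.292857) = 4.585714
  x_2 = 2.292857 - 0.257194/4.585714 = 2.236771
Iteration 3:
  f(2.236771) = 0.003146
  f'(2.236771) = 4.473543
  x_3 = 2.236771 - 0.003146/4.473543 = 2.236068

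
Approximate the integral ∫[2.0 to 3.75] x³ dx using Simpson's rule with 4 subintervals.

f(x) = x³
a = 2.0, b = 3.75, n = 4
h = (b - a)/n = 0.437500

Simpson's rule: (h/3)[f(x₀) + 4f(x₁) + 2f(x₂) + ... + f(xₙ)]

x_0 = 2.0000, f(x_0) = 8.000000, coefficient = 1
x_1 = 2.4375, f(x_1) = 14.482178, coefficient = 4
x_2 = 2.8750, f(x_2) = 23.763672, coefficient = 2
x_3 = 3.3125, f(x_3) = 36.346924, coefficient = 4
x_4 = 3.7500, f(x_4) = 52.734375, coefficient = 1

I ≈ (0.437500/3) × 311.578125 = 45.438477
Exact value: 45.438477
Error: 0.000000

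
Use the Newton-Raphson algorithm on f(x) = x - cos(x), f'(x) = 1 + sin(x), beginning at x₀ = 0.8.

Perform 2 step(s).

f(x) = x - cos(x)
f'(x) = 1 + sin(x)
x₀ = 0.8

Newton-Raphson formula: x_{n+1} = x_n - f(x_n)/f'(x_n)

Iteration 1:
  f(0.800000) = 0.103293
  f'(0.800000) = 1.717356
  x_1 = 0.800000 - 0.103293/1.717356 = 0.739853
Iteration 2:
  f(0.739853) = 0.001286
  f'(0.739853) = 1.674180
  x_2 = 0.739853 - 0.001286/1.674180 = 0.739085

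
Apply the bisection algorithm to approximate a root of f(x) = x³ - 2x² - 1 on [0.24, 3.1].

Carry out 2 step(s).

f(x) = x³ - 2x² - 1
Initial interval: [0.24, 3.1]

Iteration 1:
  c_1 = (0.240000 + 3.100000)/2 = 1.670000
  f(c_1) = f(1.670000) = -1.920337
  f(a) × f(c) ≥ 0, new interval: [1.670000, 3.100000]
Iteration 2:
  c_2 = (1.670000 + 3.100000)/2 = 2.385000
  f(c_2) = f(2.385000) = 1.189967
  f(a) × f(c) < 0, new interval: [1.670000, 2.385000]

After 2 iteration(s), the approximation is c_2 = 2.385000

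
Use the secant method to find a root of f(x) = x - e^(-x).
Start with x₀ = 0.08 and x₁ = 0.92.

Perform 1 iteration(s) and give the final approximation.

f(x) = x - e^(-x)
x₀ = 0.08, x₁ = 0.92

Secant formula: x_{n+1} = x_n - f(x_n)(x_n - x_{n-1})/(f(x_n) - f(x_{n-1}))

Iteration 1:
  f(0.080000) = -0.843116
  f(0.920000) = 0.521481
  x_2 = 0.920000 - 0.521481×(0.920000 - 0.080000)/(0.521481 - (-0.843116))
       = 0.598994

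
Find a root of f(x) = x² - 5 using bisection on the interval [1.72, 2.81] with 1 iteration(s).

f(x) = x² - 5
Initial interval: [1.72, 2.81]

Iteration 1:
  c_1 = (1.720000 + 2.810000)/2 = 2.265000
  f(c_1) = f(2.265000) = 0.130225
  f(a) × f(c) < 0, new interval: [1.720000, 2.265000]

After 1 iteration(s), the approximation is c_1 = 2.265000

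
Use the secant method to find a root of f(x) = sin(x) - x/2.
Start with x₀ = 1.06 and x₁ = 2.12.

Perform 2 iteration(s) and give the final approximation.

f(x) = sin(x) - x/2
x₀ = 1.06, x₁ = 2.12

Secant formula: x_{n+1} = x_n - f(x_n)(x_n - x_{n-1})/(f(x_n) - f(x_{n-1}))

Iteration 1:
  f(1.060000) = 0.342355
  f(2.120000) = -0.207060
  x_2 = 2.120000 - (-0.207060)×(2.120000 - 1.060000)/(-0.207060 - 0.342355)
       = 1.720515
Iteration 2:
  f(2.120000) = -0.207060
  f(1.720515) = 0.128556
  x_3 = 1.720515 - 0.128556×(1.720515 - 2.120000)/(0.128556 - (-0.207060))
       = 1.873536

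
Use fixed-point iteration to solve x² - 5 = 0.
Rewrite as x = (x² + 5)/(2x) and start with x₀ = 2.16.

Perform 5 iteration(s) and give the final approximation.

Equation: x² - 5 = 0
Fixed-point form: x = (x² + 5)/(2x)
x₀ = 2.16

x_1 = g(2.160000) = 2.237407
x_2 = g(2.237407) = 2.236068
x_3 = g(2.236068) = 2.236068
x_4 = g(2.236068) = 2.236068
x_5 = g(2.236068) = 2.236068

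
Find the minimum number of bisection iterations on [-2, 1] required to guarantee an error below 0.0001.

We need (b-a)/2^n ≤ 0.0001
(1 - (-2))/2^n ≤ 0.0001
3/2^n ≤ 0.0001
2^n ≥ 30000
n ≥ log₂(30000) = 14.87
n ≥ 15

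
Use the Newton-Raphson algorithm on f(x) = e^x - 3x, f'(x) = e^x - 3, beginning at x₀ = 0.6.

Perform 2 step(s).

f(x) = e^x - 3x
f'(x) = e^x - 3
x₀ = 0.6

Newton-Raphson formula: x_{n+1} = x_n - f(x_n)/f'(x_n)

Iteration 1:
  f(0.600000) = 0.022119
  f'(0.600000) = -1.177881
  x_1 = 0.600000 - 0.022119/(-1.177881) = 0.618778
Iteration 2:
  f(0.618778) = 0.000323
  f'(0.618778) = -1.143341
  x_2 = 0.618778 - 0.000323/(-1.143341) = 0.619061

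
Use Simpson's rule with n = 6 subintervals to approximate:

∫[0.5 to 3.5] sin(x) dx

f(x) = sin(x)
a = 0.5, b = 3.5, n = 6
h = (b - a)/n = 0.500000

Simpson's rule: (h/3)[f(x₀) + 4f(x₁) + 2f(x₂) + ... + f(xₙ)]

x_0 = 0.5000, f(x_0) = 0.479426, coefficient = 1
x_1 = 1.0000, f(x_1) = 0.841471, coefficient = 4
x_2 = 1.5000, f(x_2) = 0.997495, coefficient = 2
x_3 = 2.0000, f(x_3) = 0.909297, coefficient = 4
x_4 = 2.5000, f(x_4) = 0.598472, coefficient = 2
x_5 = 3.0000, f(x_5) = 0.141120, coefficient = 4
x_6 = 3.5000, f(x_6) = -0.350783, coefficient = 1

I ≈ (0.500000/3) × 10.888130 = 1.814688
Exact value: 1.814039
Error: 0.000649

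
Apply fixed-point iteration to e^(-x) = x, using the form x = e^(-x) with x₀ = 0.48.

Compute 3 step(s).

Equation: e^(-x) = x
Fixed-point form: x = e^(-x)
x₀ = 0.48

x_1 = g(0.480000) = 0.618783
x_2 = g(0.618783) = 0.538599
x_3 = g(0.538599) = 0.583565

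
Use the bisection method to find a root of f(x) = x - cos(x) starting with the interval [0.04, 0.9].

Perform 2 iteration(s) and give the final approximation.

f(x) = x - cos(x)
Initial interval: [0.04, 0.9]

Iteration 1:
  c_1 = (0.040000 + 0.900000)/2 = 0.470000
  f(c_1) = f(0.470000) = -0.421568
  f(a) × f(c) ≥ 0, new interval: [0.470000, 0.900000]
Iteration 2:
  c_2 = (0.470000 + 0.900000)/2 = 0.685000
  f(c_2) = f(0.685000) = -0.089419
  f(a) × f(c) ≥ 0, new interval: [0.685000, 0.900000]

After 2 iteration(s), the approximation is c_2 = 0.685000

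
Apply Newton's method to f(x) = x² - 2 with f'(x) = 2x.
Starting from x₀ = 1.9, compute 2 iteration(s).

f(x) = x² - 2
f'(x) = 2x
x₀ = 1.9

Newton-Raphson formula: x_{n+1} = x_n - f(x_n)/f'(x_n)

Iteration 1:
  f(1.900000) = 1.610000
  f'(1.900000) = 3.800000
  x_1 = 1.900000 - 1.610000/3.800000 = 1.476316
Iteration 2:
  f(1.476316) = 0.179508
  f'(1.476316) = 2.952632
  x_2 = 1.476316 - 0.179508/2.952632 = 1.415520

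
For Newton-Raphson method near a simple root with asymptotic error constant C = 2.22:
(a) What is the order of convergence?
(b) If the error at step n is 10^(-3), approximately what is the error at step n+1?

(a) Newton-Raphson has quadratic (order 2) convergence near simple roots.
    This means |e_{n+1}| ≈ C|e_n|².

(b) With |e_n| = 10^(-3) and C = 2.22:
    |e_{n+1}| ≈ 2.22 × (10^(-3))² = 2.22 × 10^(-6)

(a) 2 (quadratic); (b) |e_{n+1}| ≈ 2.220e-06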